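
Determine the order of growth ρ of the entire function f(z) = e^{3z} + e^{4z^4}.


Each summand is entire of order 1 and 4 respectively (as in the single-exponential case). The order of a sum is at most the max of the orders, so ρ ≤ 4. For the lower bound: on |z|=r choose arg z so that 4z^4 is real positive; then |e^{4z^4}| = e^{4r^4} while |e^{3z}| ≤ e^{3r^1} = o(e^{4r^4}). So |f| ≥ e^{4r^4}(1 − o(1)) and ρ ≥ 4. Hence ρ = max(1, 4) = 4.
Therefore ρ = 4.

Order ρ = 4.


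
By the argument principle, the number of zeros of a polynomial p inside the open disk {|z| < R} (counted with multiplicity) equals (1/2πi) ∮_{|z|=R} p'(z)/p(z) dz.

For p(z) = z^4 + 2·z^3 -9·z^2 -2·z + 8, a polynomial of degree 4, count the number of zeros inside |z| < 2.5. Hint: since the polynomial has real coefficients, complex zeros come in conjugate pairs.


The zeros of p are: -1, 1, 2, -4.
Their magnitudes are: 1, 1, 2, 4.
Zeros with |z| < R = 2.5: -1, 1, 2.
Count = 3.
By the argument principle, (1/2πi) ∮_{|z|=R} p'(z)/p(z) dz equals exactly this count.

Number of zeros inside |z| < 2.5: 3.


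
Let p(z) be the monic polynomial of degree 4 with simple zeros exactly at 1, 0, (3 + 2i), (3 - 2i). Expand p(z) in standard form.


The polynomial is p(z) = ∏_{α ∈ S} (z − α), where S = {1, 0, (3 + 2i), (3 - 2i)}.
Expanding the product yields: p(z) = z^4 -7·z^3 + 19·z^2 -13·z.
Note conjugate pairs combine to real quadratics: (z − (3+2i))(z − (3−2i)) = z² − 6z + 13.
The resulting polynomial has degree 4 and real coefficients as required.

p(z) = z^4 -7·z^3 + 19·z^2 -13·z.


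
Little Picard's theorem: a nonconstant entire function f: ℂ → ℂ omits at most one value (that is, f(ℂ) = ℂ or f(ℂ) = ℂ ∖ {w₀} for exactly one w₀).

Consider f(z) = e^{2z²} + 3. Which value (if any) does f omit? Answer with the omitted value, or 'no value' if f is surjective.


Little Picard bounds the complement of f(ℂ) to at most one point.
The exponent g(z) = 2z² is a nonconstant polynomial, hence surjective onto ℂ. So e^{g(z)} takes every value in {e^w : w ∈ ℂ} = ℂ ∖ {0}. Adding 3 shifts the range to ℂ ∖ {3}. f omits exactly 3.

Omitted value: 3.


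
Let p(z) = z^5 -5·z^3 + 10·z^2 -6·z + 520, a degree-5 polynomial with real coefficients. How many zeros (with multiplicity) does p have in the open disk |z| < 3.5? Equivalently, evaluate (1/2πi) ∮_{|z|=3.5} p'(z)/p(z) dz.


The zeros of p are: (-1 + 3i), (-1 - 3i), -4, (3 + 2i), (3 - 2i).
Their magnitudes are: 3.162, 3.162, 4, 3.606, 3.606.
Zeros with |z| < R = 3.5: (-1 + 3i), (-1 - 3i).
Count = 2.
By the argument principle, (1/2πi) ∮_{|z|=R} p'(z)/p(z) dz equals exactly this count.

Number of zeros inside |z| < 3.5: 2.


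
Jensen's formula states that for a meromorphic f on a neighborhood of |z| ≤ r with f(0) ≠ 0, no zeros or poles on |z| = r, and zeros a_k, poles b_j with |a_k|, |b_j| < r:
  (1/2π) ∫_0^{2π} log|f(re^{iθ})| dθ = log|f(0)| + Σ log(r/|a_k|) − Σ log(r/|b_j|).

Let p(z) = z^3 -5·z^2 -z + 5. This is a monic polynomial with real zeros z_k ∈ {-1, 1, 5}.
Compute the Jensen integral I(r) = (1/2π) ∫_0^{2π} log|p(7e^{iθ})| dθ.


Zeros: -1, 1, 5; r = 7.
Inside |z| < r: -1, 1, 5. Outside (|z| ≥ r): ∅.
p(0) = 5, so log|p(0)| = log(5) = 1.6094.
Apply Jensen: I(r) = log|p(0)| + Σ_k log(r/|z_k|), summed over zeros inside |z| < r.
  log(r/|z_k|) for z_k = -1: log(7/1) = 1.9459
  log(r/|z_k|) for z_k = 1: log(7/1) = 1.9459
  log(r/|z_k|) for z_k = 5: log(7/5) = 0.3365
Sum over inside zeros: 4.2283.
I(r) = log|p(0)| + (inside sum) = 1.6094 + 4.2283 = 5.8377.
Closed form (all zeros inside, monic): I(r) = n·log(r) = 3·log(7) = 5.8377. ✓

I(r) ≈ 5.8377.


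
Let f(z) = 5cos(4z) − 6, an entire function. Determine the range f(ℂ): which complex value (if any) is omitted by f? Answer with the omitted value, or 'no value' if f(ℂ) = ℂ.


Little Picard bounds the complement of f(ℂ) to at most one point.
cos is entire and surjective onto ℂ: for every w ∈ ℂ, cos(ζ) = w has a solution ζ ∈ ℂ (e.g., via the complex inverse arccos). With ζ = 4z this gives z = ζ/(4). Then 5·cos(4z) takes every value in 5·ℂ = ℂ, and adding -6 is a bijection of ℂ. So f is surjective and omits no value. (Note: only on the real line is cos bounded by [−1, 1].)

Omitted value: no value.


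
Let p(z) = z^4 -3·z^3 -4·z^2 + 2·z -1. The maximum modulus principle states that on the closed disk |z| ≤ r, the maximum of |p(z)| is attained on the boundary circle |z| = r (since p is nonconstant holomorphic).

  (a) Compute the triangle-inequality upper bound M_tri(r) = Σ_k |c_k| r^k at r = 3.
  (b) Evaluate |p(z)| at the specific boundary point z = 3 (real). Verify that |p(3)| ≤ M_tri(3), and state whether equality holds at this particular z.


Coefficients: c_0 = -1, c_1 = 2, c_2 = -4, c_3 = -3, c_4 = 1. Radius r = 3.
Part (a). Triangle bound: M_tri(r) = Σ_k |c_k| r^k
  = |-1|·3^0 + |2|·3^1 + |-4|·3^2 + |-3|·3^3 + |1|·3^4
  = 1 + 6 + 36 + 81 + 81 = 205.
This bounds M(r) := max_{|z|=r} |p(z)| from above; equality holds iff all terms c_k z^k can be made to align in phase at a single z on |z|=r.
Part (b). At z = 3 (real, on the circle |z| = r):
  p(3) = (-1)·3^0 + (2)·3^1 + (-4)·3^2 + (-3)·3^3 + (1)·3^4 = -31.
  |p(3)| = 31.
Check: |p(3)| = 31 ≤ 205 = M_tri(3). ✓ Equality does not hold at z = 3 (the coefficients have mixed signs, so the terms do not all align in phase there).

M_tri(3) = 205; |p(3)| = 31; equality at z=3: no.


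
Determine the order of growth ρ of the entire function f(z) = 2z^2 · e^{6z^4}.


M(r) = max_{|z|=r} |2|·|z|^2·|e^{6z^4}| = 2·r^2 · e^{6r^4} (the factors attain their maxima compatibly on |z|=r). Then log M(r) = log 2 + 2·log r + 6r^4, dominated by the last term, so log log M(r) ~ 4·log r. The polynomial factor 2z^2 contributes only a log r term and does not affect the order. ρ = 4.
Therefore ρ = 4.

Order ρ = 4.


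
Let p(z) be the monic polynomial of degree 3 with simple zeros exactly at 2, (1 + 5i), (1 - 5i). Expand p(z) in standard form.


The polynomial is p(z) = ∏_{α ∈ S} (z − α), where S = {2, (1 + 5i), (1 - 5i)}.
Expanding the product yields: p(z) = z^3 -4·z^2 + 30·z -52.
Note conjugate pairs combine to real quadratics: (z − (1+5i))(z − (1−5i)) = z² − 2z + 26.
The resulting polynomial has degree 3 and real coefficients as required.

p(z) = z^3 -4·z^2 + 30·z -52.


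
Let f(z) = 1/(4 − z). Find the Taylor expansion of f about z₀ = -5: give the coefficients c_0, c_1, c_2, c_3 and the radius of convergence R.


Let w = z − z₀, so z = z₀ + w.
Then 4 − z = 4 − (z₀ + w) = (4 − z₀) − w = 9 − w.
f(z) = 1/(9 − w) = (1/(9)) · 1/(1 − w/(9)) = Σ_{n≥0} w^n / (9)^(n+1).
So c_n = 1/(9)^(n+1):
  c_0 = 1/(9)^1 = 1/9.
  c_1 = 1/(9)^2 = 1/81.
  c_2 = 1/(9)^3 = 1/729.
  c_3 = 1/(9)^4 = 1/6561.
The series is valid for |w/d| < 1, i.e. |z − z₀| < |d|.
Radius of convergence: R = |4 − z₀| = |9| = 9 (distance from z₀ to the singularity z = 4).

c_0 = 1/9, c_1 = 1/81, c_2 = 1/729, c_3 = 1/6561; R = 9.


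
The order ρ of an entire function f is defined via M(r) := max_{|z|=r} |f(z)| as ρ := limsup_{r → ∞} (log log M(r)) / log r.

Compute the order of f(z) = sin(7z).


sin(w) is a linear combination of e^{iw} and e^{−iw} (or e^w, e^{−w} in the hyperbolic case), so |sin(w)| ≤ e^{|w|}. With w = 7z, |w| ≤ 7|z| + 0 = 7r + 0 on |z| = r, giving M(r) ≤ e^{7r + 0}, so ρ ≤ 1. On a suitable ray (z = it for sin/cos; z = t for sinh/cosh, t real → ∞), |sin(7z)| grows like e^{7|t|}/2, so ρ ≥ 1. Hence ρ = 1.
Therefore ρ = 1.

Order ρ = 1.


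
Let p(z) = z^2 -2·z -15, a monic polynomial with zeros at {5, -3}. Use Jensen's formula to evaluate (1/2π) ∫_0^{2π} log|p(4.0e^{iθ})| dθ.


Zeros: -3, 5; r = 4.0.
Inside |z| < r: -3. Outside (|z| ≥ r): 5.
p(0) = -15, so log|p(0)| = log(15) = 2.7081.
Apply Jensen: I(r) = log|p(0)| + Σ_k log(r/|z_k|), summed over zeros inside |z| < r.
  log(r/|z_k|) for z_k = -3: log(4.0/3) = 0.2877
  Outside zeros (5) contribute nothing to the Jensen sum.
Sum over inside zeros: 0.2877.
I(r) = log|p(0)| + (inside sum) = 2.7081 + 0.2877 = 2.9957.
Note: since some zeros are outside |z| ≤ r, the simplified n·log(r) form does NOT apply — only the inside zeros contribute.

I(r) ≈ 2.9957.


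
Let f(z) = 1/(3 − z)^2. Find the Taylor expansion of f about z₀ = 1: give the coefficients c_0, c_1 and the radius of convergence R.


Let w = z − z₀, so z = z₀ + w.
Then 3 − z = 3 − (z₀ + w) = (3 − z₀) − w = 2 − w.
f(z) = 1/(2 − w)^2 = (1/(2)^2) · (1 − w/(2))^{−2}.
By the binomial series (1−u)^{−2} = Σ_{n≥0} C(n+1, 1) u^n for |u|<1, with u = w/(2):
  c_n = C(n+1, 1) / (2)^(n+2).
  c_0 = 1/(2)^2 = 1/4.
  c_1 = 2/(2)^3 = 1/4.
The series is valid for |w/d| < 1, i.e. |z − z₀| < |d|.
Radius of convergence: R = |3 − z₀| = |2| = 2 (distance from z₀ to the singularity z = 3).

c_0 = 1/4, c_1 = 1/4; R = 2.


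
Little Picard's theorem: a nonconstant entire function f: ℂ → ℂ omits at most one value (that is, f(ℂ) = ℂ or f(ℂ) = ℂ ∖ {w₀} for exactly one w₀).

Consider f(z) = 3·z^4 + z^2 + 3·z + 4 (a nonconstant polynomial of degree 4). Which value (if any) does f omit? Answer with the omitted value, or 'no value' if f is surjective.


Little Picard bounds the complement of f(ℂ) to at most one point.
For every w ∈ ℂ, the equation p(z) − w = 0 is a nonconstant polynomial in z and hence has at least one root by the fundamental theorem of algebra. So p is surjective onto ℂ, omitting no value.

Omitted value: no value.


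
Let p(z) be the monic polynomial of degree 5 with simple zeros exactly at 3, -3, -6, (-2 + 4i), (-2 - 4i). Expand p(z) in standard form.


The polynomial is p(z) = ∏_{α ∈ S} (z − α), where S = {3, -3, -6, (-2 + 4i), (-2 - 4i)}.
Expanding the product yields: p(z) = z^5 + 10·z^4 + 35·z^3 + 30·z^2 -396·z -1080.
Note conjugate pairs combine to real quadratics: (z − (-2+4i))(z − (-2−4i)) = z² + 4z + 20.
The resulting polynomial has degree 5 and real coefficients as required.

p(z) = z^5 + 10·z^4 + 35·z^3 + 30·z^2 -396·z -1080.


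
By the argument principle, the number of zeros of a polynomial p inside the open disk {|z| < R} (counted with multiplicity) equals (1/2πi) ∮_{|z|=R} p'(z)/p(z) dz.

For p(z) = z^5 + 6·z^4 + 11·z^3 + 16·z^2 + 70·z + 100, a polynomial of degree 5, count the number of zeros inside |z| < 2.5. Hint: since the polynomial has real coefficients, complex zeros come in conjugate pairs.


The zeros of p are: (-3 + 1i), (-3 - 1i), (1 + 2i), (1 - 2i), -2.
Their magnitudes are: 3.162, 3.162, 2.236, 2.236, 2.
Zeros with |z| < R = 2.5: (1 + 2i), (1 - 2i), -2.
Count = 3.
By the argument principle, (1/2πi) ∮_{|z|=R} p'(z)/p(z) dz equals exactly this count.

Number of zeros inside |z| < 2.5: 3.


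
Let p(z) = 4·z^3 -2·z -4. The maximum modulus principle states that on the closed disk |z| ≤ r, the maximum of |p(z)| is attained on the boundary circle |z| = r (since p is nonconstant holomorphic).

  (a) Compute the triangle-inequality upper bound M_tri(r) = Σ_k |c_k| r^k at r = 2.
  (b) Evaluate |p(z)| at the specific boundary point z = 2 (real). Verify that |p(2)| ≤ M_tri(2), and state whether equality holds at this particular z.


Coefficients: c_0 = -4, c_1 = -2, c_2 = 0, c_3 = 4. Radius r = 2.
Part (a). Triangle bound: M_tri(r) = Σ_k |c_k| r^k
  = |-4|·2^0 + |-2|·2^1 + |0|·2^2 + |4|·2^3
  = 4 + 4 + 0 + 32 = 40.
This bounds M(r) := max_{|z|=r} |p(z)| from above; equality holds iff all terms c_k z^k can be made to align in phase at a single z on |z|=r.
Part (b). At z = 2 (real, on the circle |z| = r):
  p(2) = (-4)·2^0 + (-2)·2^1 + (0)·2^2 + (4)·2^3 = 24.
  |p(2)| = 24.
Check: |p(2)| = 24 ≤ 40 = M_tri(2). ✓ Equality does not hold at z = 2 (the coefficients have mixed signs, so the terms do not all align in phase there).

M_tri(2) = 40; |p(2)| = 24; equality at z=2: no.


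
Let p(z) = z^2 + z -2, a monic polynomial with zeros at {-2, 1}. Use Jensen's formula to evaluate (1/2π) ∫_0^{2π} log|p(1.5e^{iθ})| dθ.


Zeros: -2, 1; r = 1.5.
Inside |z| < r: 1. Outside (|z| ≥ r): -2.
p(0) = -2, so log|p(0)| = log(2) = 0.6931.
Apply Jensen: I(r) = log|p(0)| + Σ_k log(r/|z_k|), summed over zeros inside |z| < r.
  log(r/|z_k|) for z_k = 1: log(1.5/1) = 0.4055
  Outside zeros (-2) contribute nothing to the Jensen sum.
Sum over inside zeros: 0.4055.
I(r) = log|p(0)| + (inside sum) = 0.6931 + 0.4055 = 1.0986.
Note: since some zeros are outside |z| ≤ r, the simplified n·log(r) form does NOT apply — only the inside zeros contribute.

I(r) ≈ 1.0986.


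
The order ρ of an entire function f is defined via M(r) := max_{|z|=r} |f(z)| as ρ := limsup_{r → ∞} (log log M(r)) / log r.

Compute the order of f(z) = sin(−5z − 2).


sin(w) is a linear combination of e^{iw} and e^{−iw} (or e^w, e^{−w} in the hyperbolic case), so |sin(w)| ≤ e^{|w|}. With w = −5z − 2, |w| ≤ 5|z| + 2 = 5r + 2 on |z| = r, giving M(r) ≤ e^{5r + 2}, so ρ ≤ 1. On a suitable ray (z = it for sin/cos; z = t for sinh/cosh, t real → ∞), |sin(−5z − 2)| grows like e^{5|t|}/2, so ρ ≥ 1. Hence ρ = 1.
Therefore ρ = 1.

Order ρ = 1.


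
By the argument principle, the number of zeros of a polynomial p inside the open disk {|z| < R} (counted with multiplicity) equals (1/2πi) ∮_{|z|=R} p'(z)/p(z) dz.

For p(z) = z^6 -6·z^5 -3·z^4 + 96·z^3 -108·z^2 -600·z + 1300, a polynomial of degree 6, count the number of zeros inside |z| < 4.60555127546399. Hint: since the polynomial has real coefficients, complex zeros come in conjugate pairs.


The zeros of p are: (-3 + 1i), (-3 - 1i), (3 + 1i), (3 - 1i), (3 + 2i), (3 - 2i).
Their magnitudes are: 3.162, 3.162, 3.162, 3.162, 3.606, 3.606.
Zeros with |z| < R = 4.60555127546399: (-3 + 1i), (-3 - 1i), (3 + 1i), (3 - 1i), (3 + 2i), (3 - 2i).
Count = 6.
By the argument principle, (1/2πi) ∮_{|z|=R} p'(z)/p(z) dz equals exactly this count.

Number of zeros inside |z| < 4.60555127546399: 6.


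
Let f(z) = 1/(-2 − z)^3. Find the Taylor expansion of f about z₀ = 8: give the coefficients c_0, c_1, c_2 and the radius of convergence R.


Let w = z − z₀, so z = z₀ + w.
Then -2 − z = -2 − (z₀ + w) = (-2 − z₀) − w = -10 − w.
f(z) = 1/(-10 − w)^3 = (1/(-10)^3) · (1 − w/(-10))^{−3}.
By the binomial series (1−u)^{−3} = Σ_{n≥0} C(n+2, 2) u^n for |u|<1, with u = w/(-10):
  c_n = C(n+2, 2) / (-10)^(n+3).
  c_0 = 1/(-10)^3 = -1/1000.
  c_1 = 3/(-10)^4 = 3/10000.
  c_2 = 6/(-10)^5 = -3/50000.
The series is valid for |w/d| < 1, i.e. |z − z₀| < |d|.
Radius of convergence: R = |-2 − z₀| = |-10| = 10 (distance from z₀ to the singularity z = -2).

c_0 = -1/1000, c_1 = 3/10000, c_2 = -3/50000; R = 10.


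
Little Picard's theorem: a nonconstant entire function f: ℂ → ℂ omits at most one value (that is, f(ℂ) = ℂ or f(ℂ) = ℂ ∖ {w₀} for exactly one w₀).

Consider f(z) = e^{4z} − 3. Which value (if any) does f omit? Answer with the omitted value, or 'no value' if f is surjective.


Little Picard bounds the complement of f(ℂ) to at most one point.
e^{4z} is never zero on ℂ, so 1·e^{4z} takes every value in ℂ ∖ {0}. Adding -3 shifts the range to ℂ ∖ {-3}. Thus f omits exactly the value -3.

Omitted value: -3.


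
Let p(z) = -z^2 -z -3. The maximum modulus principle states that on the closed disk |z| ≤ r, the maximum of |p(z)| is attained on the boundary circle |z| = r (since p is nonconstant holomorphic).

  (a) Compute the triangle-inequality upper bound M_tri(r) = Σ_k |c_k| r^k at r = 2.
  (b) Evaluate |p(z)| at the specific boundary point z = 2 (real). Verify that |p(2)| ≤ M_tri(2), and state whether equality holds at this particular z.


Coefficients: c_0 = -3, c_1 = -1, c_2 = -1. Radius r = 2.
Part (a). Triangle bound: M_tri(r) = Σ_k |c_k| r^k
  = |-3|·2^0 + |-1|·2^1 + |-1|·2^2
  = 3 + 2 + 4 = 9.
This bounds M(r) := max_{|z|=r} |p(z)| from above; equality holds iff all terms c_k z^k can be made to align in phase at a single z on |z|=r.
Part (b). At z = 2 (real, on the circle |z| = r):
  p(2) = (-3)·2^0 + (-1)·2^1 + (-1)·2^2 = -9.
  |p(2)| = 9.
Since all nonzero coefficients share the same sign, |p(2)| = 9 = M_tri(2); the triangle bound is attained at z = 2, so in fact M(r) = 9.

M_tri(2) = 9; |p(2)| = 9; equality at z=2: yes.


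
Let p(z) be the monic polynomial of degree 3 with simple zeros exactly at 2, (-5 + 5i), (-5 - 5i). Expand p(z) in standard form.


The polynomial is p(z) = ∏_{α ∈ S} (z − α), where S = {2, (-5 + 5i), (-5 - 5i)}.
Expanding the product yields: p(z) = z^3 + 8·z^2 + 30·z -100.
Note conjugate pairs combine to real quadratics: (z − (-5+5i))(z − (-5−5i)) = z² + 10z + 50.
The resulting polynomial has degree 3 and real coefficients as required.

p(z) = z^3 + 8·z^2 + 30·z -100.


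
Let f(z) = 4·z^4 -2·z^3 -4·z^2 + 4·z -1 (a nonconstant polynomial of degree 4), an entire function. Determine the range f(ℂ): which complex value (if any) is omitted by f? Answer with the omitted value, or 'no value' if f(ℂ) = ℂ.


Little Picard bounds the complement of f(ℂ) to at most one point.
For every w ∈ ℂ, the equation p(z) − w = 0 is a nonconstant polynomial in z and hence has at least one root by the fundamental theorem of algebra. So p is surjective onto ℂ, omitting no value.

Omitted value: no value.


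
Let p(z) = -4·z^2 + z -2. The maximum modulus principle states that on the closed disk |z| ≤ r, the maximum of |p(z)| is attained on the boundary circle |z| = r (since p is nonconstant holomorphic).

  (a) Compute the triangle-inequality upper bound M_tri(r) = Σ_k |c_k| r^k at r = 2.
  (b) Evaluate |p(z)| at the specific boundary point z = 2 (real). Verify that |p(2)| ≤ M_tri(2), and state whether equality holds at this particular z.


Coefficients: c_0 = -2, c_1 = 1, c_2 = -4. Radius r = 2.
Part (a). Triangle bound: M_tri(r) = Σ_k |c_k| r^k
  = |-2|·2^0 + |1|·2^1 + |-4|·2^2
  = 2 + 2 + 16 = 20.
This bounds M(r) := max_{|z|=r} |p(z)| from above; equality holds iff all terms c_k z^k can be made to align in phase at a single z on |z|=r.
Part (b). At z = 2 (real, on the circle |z| = r):
  p(2) = (-2)·2^0 + (1)·2^1 + (-4)·2^2 = -16.
  |p(2)| = 16.
Check: |p(2)| = 16 ≤ 20 = M_tri(2). ✓ Equality does not hold at z = 2 (the coefficients have mixed signs, so the terms do not all align in phase there).

M_tri(2) = 20; |p(2)| = 16; equality at z=2: no.


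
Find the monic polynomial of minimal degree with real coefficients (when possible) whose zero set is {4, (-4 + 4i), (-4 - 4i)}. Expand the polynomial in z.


The polynomial is p(z) = ∏_{α ∈ S} (z − α), where S = {4, (-4 + 4i), (-4 - 4i)}.
Expanding the product yields: p(z) = z^3 + 4·z^2 -128.
Note conjugate pairs combine to real quadratics: (z − (-4+4i))(z − (-4−4i)) = z² + 8z + 32.
The resulting polynomial has degree 3 and real coefficients as required.

p(z) = z^3 + 4·z^2 -128.


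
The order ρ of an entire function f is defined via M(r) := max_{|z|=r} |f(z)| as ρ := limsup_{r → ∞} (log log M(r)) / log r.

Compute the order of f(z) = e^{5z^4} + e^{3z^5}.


Each summand is entire of order 4 and 5 respectively (as in the single-exponential case). The order of a sum is at most the max of the orders, so ρ ≤ 5. For the lower bound: on |z|=r choose arg z so that 3z^5 is real positive; then |e^{3z^5}| = e^{3r^5} while |e^{5z^4}| ≤ e^{5r^4} = o(e^{3r^5}). So |f| ≥ e^{3r^5}(1 − o(1)) and ρ ≥ 5. Hence ρ = max(4, 5) = 5.
Therefore ρ = 5.

Order ρ = 5.


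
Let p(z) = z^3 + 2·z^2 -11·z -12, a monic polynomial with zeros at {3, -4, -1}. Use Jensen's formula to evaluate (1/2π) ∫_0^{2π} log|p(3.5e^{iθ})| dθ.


Zeros: -4, -1, 3; r = 3.5.
Inside |z| < r: -1, 3. Outside (|z| ≥ r): -4.
p(0) = -12, so log|p(0)| = log(12) = 2.4849.
Apply Jensen: I(r) = log|p(0)| + Σ_k log(r/|z_k|), summed over zeros inside |z| < r.
  log(r/|z_k|) for z_k = 3: log(3.5/3) = 0.1542
  log(r/|z_k|) for z_k = -1: log(3.5/1) = 1.2528
  Outside zeros (-4) contribute nothing to the Jensen sum.
Sum over inside zeros: 1.4069.
I(r) = log|p(0)| + (inside sum) = 2.4849 + 1.4069 = 3.8918.
Note: since some zeros are outside |z| ≤ r, the simplified n·log(r) form does NOT apply — only the inside zeros contribute.

I(r) ≈ 3.8918.


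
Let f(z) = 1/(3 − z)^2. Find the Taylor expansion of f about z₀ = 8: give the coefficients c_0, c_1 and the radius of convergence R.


Let w = z − z₀, so z = z₀ + w.
Then 3 − z = 3 − (z₀ + w) = (3 − z₀) − w = -5 − w.
f(z) = 1/(-5 − w)^2 = (1/(-5)^2) · (1 − w/(-5))^{−2}.
By the binomial series (1−u)^{−2} = Σ_{n≥0} C(n+1, 1) u^n for |u|<1, with u = w/(-5):
  c_n = C(n+1, 1) / (-5)^(n+2).
  c_0 = 1/(-5)^2 = 1/25.
  c_1 = 2/(-5)^3 = -2/125.
The series is valid for |w/d| < 1, i.e. |z − z₀| < |d|.
Radius of convergence: R = |3 − z₀| = |-5| = 5 (distance from z₀ to the singularity z = 3).

c_0 = 1/25, c_1 = -2/125; R = 5.


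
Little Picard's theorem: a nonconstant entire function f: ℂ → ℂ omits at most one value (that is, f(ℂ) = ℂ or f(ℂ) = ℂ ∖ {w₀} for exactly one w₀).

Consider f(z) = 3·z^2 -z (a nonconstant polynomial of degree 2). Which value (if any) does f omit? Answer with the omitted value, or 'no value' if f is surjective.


Little Picard bounds the complement of f(ℂ) to at most one point.
For every w ∈ ℂ, the equation p(z) − w = 0 is a nonconstant polynomial in z and hence has at least one root by the fundamental theorem of algebra. So p is surjective onto ℂ, omitting no value.

Omitted value: no value.


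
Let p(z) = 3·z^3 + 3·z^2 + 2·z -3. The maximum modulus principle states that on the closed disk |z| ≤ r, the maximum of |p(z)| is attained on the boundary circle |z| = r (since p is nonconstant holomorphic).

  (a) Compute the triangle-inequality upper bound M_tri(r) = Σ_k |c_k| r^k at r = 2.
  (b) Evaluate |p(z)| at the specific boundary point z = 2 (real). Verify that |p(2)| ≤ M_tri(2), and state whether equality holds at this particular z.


Coefficients: c_0 = -3, c_1 = 2, c_2 = 3, c_3 = 3. Radius r = 2.
Part (a). Triangle bound: M_tri(r) = Σ_k |c_k| r^k
  = |-3|·2^0 + |2|·2^1 + |3|·2^2 + |3|·2^3
  = 3 + 4 + 12 + 24 = 43.
This bounds M(r) := max_{|z|=r} |p(z)| from above; equality holds iff all terms c_k z^k can be made to align in phase at a single z on |z|=r.
Part (b). At z = 2 (real, on the circle |z| = r):
  p(2) = (-3)·2^0 + (2)·2^1 + (3)·2^2 + (3)·2^3 = 37.
  |p(2)| = 37.
Check: |p(2)| = 37 ≤ 43 = M_tri(2). ✓ Equality does not hold at z = 2 (the coefficients have mixed signs, so the terms do not all align in phase there).

M_tri(2) = 43; |p(2)| = 37; equality at z=2: no.


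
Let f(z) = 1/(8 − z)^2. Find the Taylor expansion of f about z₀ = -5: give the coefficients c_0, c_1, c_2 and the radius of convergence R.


Let w = z − z₀, so z = z₀ + w.
Then 8 − z = 8 − (z₀ + w) = (8 − z₀) − w = 13 − w.
f(z) = 1/(13 − w)^2 = (1/(13)^2) · (1 − w/(13))^{−2}.
By the binomial series (1−u)^{−2} = Σ_{n≥0} C(n+1, 1) u^n for |u|<1, with u = w/(13):
  c_n = C(n+1, 1) / (13)^(n+2).
  c_0 = 1/(13)^2 = 1/169.
  c_1 = 2/(13)^3 = 2/2197.
  c_2 = 3/(13)^4 = 3/28561.
The series is valid for |w/d| < 1, i.e. |z − z₀| < |d|.
Radius of convergence: R = |8 − z₀| = |13| = 13 (distance from z₀ to the singularity z = 8).

c_0 = 1/169, c_1 = 2/2197, c_2 = 3/28561; R = 13.


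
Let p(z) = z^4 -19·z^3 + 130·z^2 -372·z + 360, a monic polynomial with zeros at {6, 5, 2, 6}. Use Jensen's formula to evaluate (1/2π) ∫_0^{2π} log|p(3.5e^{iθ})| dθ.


Zeros: 2, 5, 6, 6; r = 3.5.
Inside |z| < r: 2. Outside (|z| ≥ r): 5, 6, 6.
p(0) = 360, so log|p(0)| = log(360) = 5.8861.
Apply Jensen: I(r) = log|p(0)| + Σ_k log(r/|z_k|), summed over zeros inside |z| < r.
  log(r/|z_k|) for z_k = 2: log(3.5/2) = 0.5596
  Outside zeros (5, 6, 6) contribute nothing to the Jensen sum.
Sum over inside zeros: 0.5596.
I(r) = log|p(0)| + (inside sum) = 5.8861 + 0.5596 = 6.4457.
Note: since some zeros are outside |z| ≤ r, the simplified n·log(r) form does NOT apply — only the inside zeros contribute.

I(r) ≈ 6.4457.


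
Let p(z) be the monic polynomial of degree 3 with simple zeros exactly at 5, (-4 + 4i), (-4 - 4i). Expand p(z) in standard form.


The polynomial is p(z) = ∏_{α ∈ S} (z − α), where S = {5, (-4 + 4i), (-4 - 4i)}.
Expanding the product yields: p(z) = z^3 + 3·z^2 -8·z -160.
Note conjugate pairs combine to real quadratics: (z − (-4+4i))(z − (-4−4i)) = z² + 8z + 32.
The resulting polynomial has degree 3 and real coefficients as required.

p(z) = z^3 + 3·z^2 -8·z -160.


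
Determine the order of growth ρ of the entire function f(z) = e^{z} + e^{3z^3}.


Each summand is entire of order 1 and 3 respectively (as in the single-exponential case). The order of a sum is at most the max of the orders, so ρ ≤ 3. For the lower bound: on |z|=r choose arg z so that 3z^3 is real positive; then |e^{3z^3}| = e^{3r^3} while |e^{1z}| ≤ e^{1r^1} = o(e^{3r^3}). So |f| ≥ e^{3r^3}(1 − o(1)) and ρ ≥ 3. Hence ρ = max(1, 3) = 3.
Therefore ρ = 3.

Order ρ = 3.


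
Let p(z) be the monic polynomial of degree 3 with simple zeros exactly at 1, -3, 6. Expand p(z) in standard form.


The polynomial is p(z) = ∏_{α ∈ S} (z − α), where S = {1, -3, 6}.
Expanding the product yields: p(z) = z^3 -4·z^2 -15·z + 18.
The resulting polynomial has degree 3 and real coefficients as required.

p(z) = z^3 -4·z^2 -15·z + 18.


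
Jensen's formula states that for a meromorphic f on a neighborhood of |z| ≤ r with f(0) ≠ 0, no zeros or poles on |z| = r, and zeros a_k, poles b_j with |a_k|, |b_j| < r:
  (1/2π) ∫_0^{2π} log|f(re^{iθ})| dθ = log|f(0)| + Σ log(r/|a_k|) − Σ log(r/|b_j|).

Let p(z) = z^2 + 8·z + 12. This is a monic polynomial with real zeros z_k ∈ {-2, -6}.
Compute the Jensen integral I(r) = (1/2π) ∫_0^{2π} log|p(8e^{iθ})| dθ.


Zeros: -6, -2; r = 8.
Inside |z| < r: -6, -2. Outside (|z| ≥ r): ∅.
p(0) = 12, so log|p(0)| = log(12) = 2.4849.
Apply Jensen: I(r) = log|p(0)| + Σ_k log(r/|z_k|), summed over zeros inside |z| < r.
  log(r/|z_k|) for z_k = -2: log(8/2) = 1.3863
  log(r/|z_k|) for z_k = -6: log(8/6) = 0.2877
Sum over inside zeros: 1.6740.
I(r) = log|p(0)| + (inside sum) = 2.4849 + 1.6740 = 4.1589.
Closed form (all zeros inside, monic): I(r) = n·log(r) = 2·log(8) = 4.1589. ✓

I(r) ≈ 4.1589.


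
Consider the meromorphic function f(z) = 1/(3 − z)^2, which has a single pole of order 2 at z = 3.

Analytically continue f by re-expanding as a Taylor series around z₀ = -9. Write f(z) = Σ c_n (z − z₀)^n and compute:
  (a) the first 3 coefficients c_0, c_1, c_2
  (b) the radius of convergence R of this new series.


Let w = z − z₀, so z = z₀ + w.
Then 3 − z = 3 − (z₀ + w) = (3 − z₀) − w = 12 − w.
f(z) = 1/(12 − w)^2 = (1/(12)^2) · (1 − w/(12))^{−2}.
By the binomial series (1−u)^{−2} = Σ_{n≥0} C(n+1, 1) u^n for |u|<1, with u = w/(12):
  c_n = C(n+1, 1) / (12)^(n+2).
  c_0 = 1/(12)^2 = 1/144.
  c_1 = 2/(12)^3 = 1/864.
  c_2 = 3/(12)^4 = 1/6912.
The series is valid for |w/d| < 1, i.e. |z − z₀| < |d|.
Radius of convergence: R = |3 − z₀| = |12| = 12 (distance from z₀ to the singularity z = 3).

c_0 = 1/144, c_1 = 1/864, c_2 = 1/6912; R = 12.


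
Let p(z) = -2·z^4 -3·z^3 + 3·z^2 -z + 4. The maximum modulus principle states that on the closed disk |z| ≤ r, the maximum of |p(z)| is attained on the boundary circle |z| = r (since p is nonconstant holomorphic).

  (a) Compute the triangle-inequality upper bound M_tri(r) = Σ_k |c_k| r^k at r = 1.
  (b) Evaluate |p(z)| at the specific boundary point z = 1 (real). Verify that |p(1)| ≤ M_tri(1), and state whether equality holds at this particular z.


Coefficients: c_0 = 4, c_1 = -1, c_2 = 3, c_3 = -3, c_4 = -2. Radius r = 1.
Part (a). Triangle bound: M_tri(r) = Σ_k |c_k| r^k
  = |4|·1^0 + |-1|·1^1 + |3|·1^2 + |-3|·1^3 + |-2|·1^4
  = 4 + 1 + 3 + 3 + 2 = 13.
This bounds M(r) := max_{|z|=r} |p(z)| from above; equality holds iff all terms c_k z^k can be made to align in phase at a single z on |z|=r.
Part (b). At z = 1 (real, on the circle |z| = r):
  p(1) = (4)·1^0 + (-1)·1^1 + (3)·1^2 + (-3)·1^3 + (-2)·1^4 = 1.
  |p(1)| = 1.
Check: |p(1)| = 1 ≤ 13 = M_tri(1). ✓ Equality does not hold at z = 1 (the coefficients have mixed signs, so the terms do not all align in phase there).

M_tri(1) = 13; |p(1)| = 1; equality at z=1: no.


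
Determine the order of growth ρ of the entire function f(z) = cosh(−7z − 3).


cosh(w) is a linear combination of e^{iw} and e^{−iw} (or e^w, e^{−w} in the hyperbolic case), so |cosh(w)| ≤ e^{|w|}. With w = −7z − 3, |w| ≤ 7|z| + 3 = 7r + 3 on |z| = r, giving M(r) ≤ e^{7r + 3}, so ρ ≤ 1. On a suitable ray (z = it for sin/cos; z = t for sinh/cosh, t real → ∞), |cosh(−7z − 3)| grows like e^{7|t|}/2, so ρ ≥ 1. Hence ρ = 1.
Therefore ρ = 1.

Order ρ = 1.


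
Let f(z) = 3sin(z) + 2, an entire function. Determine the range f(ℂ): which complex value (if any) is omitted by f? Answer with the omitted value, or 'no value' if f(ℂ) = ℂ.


Little Picard bounds the complement of f(ℂ) to at most one point.
sin is entire and surjective onto ℂ: for every w ∈ ℂ, sin(ζ) = w has a solution ζ ∈ ℂ (e.g., via the complex inverse arcsin). With ζ = z this gives z = ζ/(1). Then 3·sin(z) takes every value in 3·ℂ = ℂ, and adding 2 is a bijection of ℂ. So f is surjective and omits no value. (Note: only on the real line is sin bounded by [−1, 1].)

Omitted value: no value.


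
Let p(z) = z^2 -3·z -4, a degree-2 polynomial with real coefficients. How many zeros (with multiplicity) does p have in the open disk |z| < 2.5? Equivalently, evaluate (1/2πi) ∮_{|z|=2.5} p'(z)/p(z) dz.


The zeros of p are: -1, 4.
Their magnitudes are: 1, 4.
Zeros with |z| < R = 2.5: -1.
Count = 1.
By the argument principle, (1/2πi) ∮_{|z|=R} p'(z)/p(z) dz equals exactly this count.

Number of zeros inside |z| < 2.5: 1.


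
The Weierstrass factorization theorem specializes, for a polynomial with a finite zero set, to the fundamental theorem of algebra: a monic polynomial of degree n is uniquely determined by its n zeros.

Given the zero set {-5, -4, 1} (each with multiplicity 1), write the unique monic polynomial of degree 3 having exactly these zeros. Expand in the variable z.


The polynomial is p(z) = ∏_{α ∈ S} (z − α), where S = {-5, -4, 1}.
Expanding the product yields: p(z) = z^3 + 8·z^2 + 11·z -20.
The resulting polynomial has degree 3 and real coefficients as required.

p(z) = z^3 + 8·z^2 + 11·z -20.


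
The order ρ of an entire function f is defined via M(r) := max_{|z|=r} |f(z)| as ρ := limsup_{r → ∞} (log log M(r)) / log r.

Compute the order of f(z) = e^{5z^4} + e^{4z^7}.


Each summand is entire of order 4 and 7 respectively (as in the single-exponential case). The order of a sum is at most the max of the orders, so ρ ≤ 7. For the lower bound: on |z|=r choose arg z so that 4z^7 is real positive; then |e^{4z^7}| = e^{4r^7} while |e^{5z^4}| ≤ e^{5r^4} = o(e^{4r^7}). So |f| ≥ e^{4r^7}(1 − o(1)) and ρ ≥ 7. Hence ρ = max(4, 7) = 7.
Therefore ρ = 7.

Order ρ = 7.


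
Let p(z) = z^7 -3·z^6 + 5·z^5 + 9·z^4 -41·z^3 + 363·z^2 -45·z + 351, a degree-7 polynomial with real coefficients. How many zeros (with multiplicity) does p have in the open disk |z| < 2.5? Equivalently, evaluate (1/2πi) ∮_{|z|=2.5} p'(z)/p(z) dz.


The zeros of p are: (3 + 2i), (3 - 2i), (0 + 3i), (0 - 3i), -3, (0 + 1i), (0 - 1i).
Their magnitudes are: 3.606, 3.606, 3, 3, 3, 1, 1.
Zeros with |z| < R = 2.5: (0 + 1i), (0 - 1i).
Count = 2.
By the argument principle, (1/2πi) ∮_{|z|=R} p'(z)/p(z) dz equals exactly this count.

Number of zeros inside |z| < 2.5: 2.


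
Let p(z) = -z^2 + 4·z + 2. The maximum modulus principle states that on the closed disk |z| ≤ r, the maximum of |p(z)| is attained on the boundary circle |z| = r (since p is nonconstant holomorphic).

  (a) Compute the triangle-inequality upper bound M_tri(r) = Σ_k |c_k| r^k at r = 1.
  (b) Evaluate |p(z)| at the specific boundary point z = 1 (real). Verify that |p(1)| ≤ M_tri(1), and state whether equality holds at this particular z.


Coefficients: c_0 = 2, c_1 = 4, c_2 = -1. Radius r = 1.
Part (a). Triangle bound: M_tri(r) = Σ_k |c_k| r^k
  = |2|·1^0 + |4|·1^1 + |-1|·1^2
  = 2 + 4 + 1 = 7.
This bounds M(r) := max_{|z|=r} |p(z)| from above; equality holds iff all terms c_k z^k can be made to align in phase at a single z on |z|=r.
Part (b). At z = 1 (real, on the circle |z| = r):
  p(1) = (2)·1^0 + (4)·1^1 + (-1)·1^2 = 5.
  |p(1)| = 5.
Check: |p(1)| = 5 ≤ 7 = M_tri(1). ✓ Equality does not hold at z = 1 (the coefficients have mixed signs, so the terms do not all align in phase there).

M_tri(1) = 7; |p(1)| = 5; equality at z=1: no.


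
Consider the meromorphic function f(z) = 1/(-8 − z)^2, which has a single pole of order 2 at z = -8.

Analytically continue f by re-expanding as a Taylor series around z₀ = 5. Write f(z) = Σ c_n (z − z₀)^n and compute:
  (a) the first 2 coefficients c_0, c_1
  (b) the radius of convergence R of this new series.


Let w = z − z₀, so z = z₀ + w.
Then -8 − z = -8 − (z₀ + w) = (-8 − z₀) − w = -13 − w.
f(z) = 1/(-13 − w)^2 = (1/(-13)^2) · (1 − w/(-13))^{−2}.
By the binomial series (1−u)^{−2} = Σ_{n≥0} C(n+1, 1) u^n for |u|<1, with u = w/(-13):
  c_n = C(n+1, 1) / (-13)^(n+2).
  c_0 = 1/(-13)^2 = 1/169.
  c_1 = 2/(-13)^3 = -2/2197.
The series is valid for |w/d| < 1, i.e. |z − z₀| < |d|.
Radius of convergence: R = |-8 − z₀| = |-13| = 13 (distance from z₀ to the singularity z = -8).

c_0 = 1/169, c_1 = -2/2197; R = 13.


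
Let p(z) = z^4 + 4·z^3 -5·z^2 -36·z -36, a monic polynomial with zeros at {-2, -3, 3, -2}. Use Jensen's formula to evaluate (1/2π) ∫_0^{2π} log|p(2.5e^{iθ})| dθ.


Zeros: -3, -2, -2, 3; r = 2.5.
Inside |z| < r: -2, -2. Outside (|z| ≥ r): -3, 3.
p(0) = -36, so log|p(0)| = log(36) = 3.5835.
Apply Jensen: I(r) = log|p(0)| + Σ_k log(r/|z_k|), summed over zeros inside |z| < r.
  log(r/|z_k|) for z_k = -2: log(2.5/2) = 0.2231
  log(r/|z_k|) for z_k = -2: log(2.5/2) = 0.2231
  Outside zeros (-3, 3) contribute nothing to the Jensen sum.
Sum over inside zeros: 0.4463.
I(r) = log|p(0)| + (inside sum) = 3.5835 + 0.4463 = 4.0298.
Note: since some zeros are outside |z| ≤ r, the simplified n·log(r) form does NOT apply — only the inside zeros contribute.

I(r) ≈ 4.0298.


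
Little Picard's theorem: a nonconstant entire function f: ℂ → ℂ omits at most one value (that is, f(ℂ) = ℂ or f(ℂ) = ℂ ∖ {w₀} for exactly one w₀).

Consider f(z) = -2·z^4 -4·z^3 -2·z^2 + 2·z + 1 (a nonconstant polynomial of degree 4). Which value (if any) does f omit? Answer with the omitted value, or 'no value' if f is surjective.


Little Picard bounds the complement of f(ℂ) to at most one point.
For every w ∈ ℂ, the equation p(z) − w = 0 is a nonconstant polynomial in z and hence has at least one root by the fundamental theorem of algebra. So p is surjective onto ℂ, omitting no value.

Omitted value: no value.


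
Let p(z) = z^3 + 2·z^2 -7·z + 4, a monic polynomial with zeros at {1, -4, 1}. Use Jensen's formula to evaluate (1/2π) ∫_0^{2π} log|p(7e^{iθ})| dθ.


Zeros: -4, 1, 1; r = 7.
Inside |z| < r: -4, 1, 1. Outside (|z| ≥ r): ∅.
p(0) = 4, so log|p(0)| = log(4) = 1.3863.
Apply Jensen: I(r) = log|p(0)| + Σ_k log(r/|z_k|), summed over zeros inside |z| < r.
  log(r/|z_k|) for z_k = 1: log(7/1) = 1.9459
  log(r/|z_k|) for z_k = -4: log(7/4) = 0.5596
  log(r/|z_k|) for z_k = 1: log(7/1) = 1.9459
Sum over inside zeros: 4.4514.
I(r) = log|p(0)| + (inside sum) = 1.3863 + 4.4514 = 5.8377.
Closed form (all zeros inside, monic): I(r) = n·log(r) = 3·log(7) = 5.8377. ✓

I(r) ≈ 5.8377.


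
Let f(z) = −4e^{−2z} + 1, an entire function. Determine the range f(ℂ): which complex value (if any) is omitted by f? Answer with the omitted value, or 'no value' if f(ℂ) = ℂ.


Little Picard bounds the complement of f(ℂ) to at most one point.
e^{−2z} is never zero on ℂ, so -4·e^{−2z} takes every value in ℂ ∖ {0}. Adding 1 shifts the range to ℂ ∖ {1}. Thus f omits exactly the value 1.

Omitted value: 1.


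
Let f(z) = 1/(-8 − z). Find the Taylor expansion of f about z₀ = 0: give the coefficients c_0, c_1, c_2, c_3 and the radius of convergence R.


Let w = z − z₀, so z = z₀ + w.
Then -8 − z = -8 − (z₀ + w) = (-8 − z₀) − w = -8 − w.
f(z) = 1/(-8 − w) = (1/(-8)) · 1/(1 − w/(-8)) = Σ_{n≥0} w^n / (-8)^(n+1).
So c_n = 1/(-8)^(n+1):
  c_0 = 1/(-8)^1 = -1/8.
  c_1 = 1/(-8)^2 = 1/64.
  c_2 = 1/(-8)^3 = -1/512.
  c_3 = 1/(-8)^4 = 1/4096.
The series is valid for |w/d| < 1, i.e. |z − z₀| < |d|.
Radius of convergence: R = |-8 − z₀| = |-8| = 8 (distance from z₀ to the singularity z = -8).

c_0 = -1/8, c_1 = 1/64, c_2 = -1/512, c_3 = 1/4096; R = 8.


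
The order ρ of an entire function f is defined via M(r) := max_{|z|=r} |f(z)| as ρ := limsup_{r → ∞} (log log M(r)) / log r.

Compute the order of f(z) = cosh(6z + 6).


cosh(w) is a linear combination of e^{iw} and e^{−iw} (or e^w, e^{−w} in the hyperbolic case), so |cosh(w)| ≤ e^{|w|}. With w = 6z + 6, |w| ≤ 6|z| + 6 = 6r + 6 on |z| = r, giving M(r) ≤ e^{6r + 6}, so ρ ≤ 1. On a suitable ray (z = it for sin/cos; z = t for sinh/cosh, t real → ∞), |cosh(6z + 6)| grows like e^{6|t|}/2, so ρ ≥ 1. Hence ρ = 1.
Therefore ρ = 1.

Order ρ = 1.


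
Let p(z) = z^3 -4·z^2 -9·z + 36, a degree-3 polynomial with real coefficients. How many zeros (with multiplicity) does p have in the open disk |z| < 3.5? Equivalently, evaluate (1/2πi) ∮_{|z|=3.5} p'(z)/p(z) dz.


The zeros of p are: -3, 3, 4.
Their magnitudes are: 3, 3, 4.
Zeros with |z| < R = 3.5: -3, 3.
Count = 2.
By the argument principle, (1/2πi) ∮_{|z|=R} p'(z)/p(z) dz equals exactly this count.

Number of zeros inside |z| < 3.5: 2.


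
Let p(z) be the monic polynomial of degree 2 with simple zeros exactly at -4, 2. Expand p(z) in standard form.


The polynomial is p(z) = ∏_{α ∈ S} (z − α), where S = {-4, 2}.
Expanding the product yields: p(z) = z^2 + 2·z -8.
The resulting polynomial has degree 2 and real coefficients as required.

p(z) = z^2 + 2·z -8.


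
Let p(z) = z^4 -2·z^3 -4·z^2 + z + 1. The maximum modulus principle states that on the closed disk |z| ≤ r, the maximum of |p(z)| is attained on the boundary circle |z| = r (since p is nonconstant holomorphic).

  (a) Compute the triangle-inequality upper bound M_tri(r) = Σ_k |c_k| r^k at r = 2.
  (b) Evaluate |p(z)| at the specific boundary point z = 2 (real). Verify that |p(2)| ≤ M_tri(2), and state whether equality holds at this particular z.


Coefficients: c_0 = 1, c_1 = 1, c_2 = -4, c_3 = -2, c_4 = 1. Radius r = 2.
Part (a). Triangle bound: M_tri(r) = Σ_k |c_k| r^k
  = |1|·2^0 + |1|·2^1 + |-4|·2^2 + |-2|·2^3 + |1|·2^4
  = 1 + 2 + 16 + 16 + 16 = 51.
This bounds M(r) := max_{|z|=r} |p(z)| from above; equality holds iff all terms c_k z^k can be made to align in phase at a single z on |z|=r.
Part (b). At z = 2 (real, on the circle |z| = r):
  p(2) = (1)·2^0 + (1)·2^1 + (-4)·2^2 + (-2)·2^3 + (1)·2^4 = -13.
  |p(2)| = 13.
Check: |p(2)| = 13 ≤ 51 = M_tri(2). ✓ Equality does not hold at z = 2 (the coefficients have mixed signs, so the terms do not all align in phase there).

M_tri(2) = 51; |p(2)| = 13; equality at z=2: no.


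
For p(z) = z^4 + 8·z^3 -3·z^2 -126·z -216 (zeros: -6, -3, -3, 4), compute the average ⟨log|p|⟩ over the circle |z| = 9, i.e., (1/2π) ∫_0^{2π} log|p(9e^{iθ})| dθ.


Zeros: -6, -3, -3, 4; r = 9.
Inside |z| < r: -6, -3, -3, 4. Outside (|z| ≥ r): ∅.
p(0) = -216, so log|p(0)| = log(216) = 5.3753.
Apply Jensen: I(r) = log|p(0)| + Σ_k log(r/|z_k|), summed over zeros inside |z| < r.
  log(r/|z_k|) for z_k = -6: log(9/6) = 0.4055
  log(r/|z_k|) for z_k = -3: log(9/3) = 1.0986
  log(r/|z_k|) for z_k = -3: log(9/3) = 1.0986
  log(r/|z_k|) for z_k = 4: log(9/4) = 0.8109
Sum over inside zeros: 3.4136.
I(r) = log|p(0)| + (inside sum) = 5.3753 + 3.4136 = 8.7889.
Closed form (all zeros inside, monic): I(r) = n·log(r) = 4·log(9) = 8.7889. ✓

I(r) ≈ 8.7889.
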